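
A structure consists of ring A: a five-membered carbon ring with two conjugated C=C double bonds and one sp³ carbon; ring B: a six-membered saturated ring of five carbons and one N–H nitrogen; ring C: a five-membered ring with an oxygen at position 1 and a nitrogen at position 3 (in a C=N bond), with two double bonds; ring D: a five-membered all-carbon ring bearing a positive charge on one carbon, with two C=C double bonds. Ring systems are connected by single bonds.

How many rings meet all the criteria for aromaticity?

Ring A has one sp³ carbon, so it is not fully conjugated — not aromatic (cyclopentadiene).
Ring B has only sp³ atoms, so it is not fully conjugated — not aromatic (piperidine).
Ring C is fully conjugated (every ring atom contributes a p orbital); 2 ring double bonds (4 π electrons) plus a heteroatom lone pair (2) give 6 π electrons. Since 6 = 4n+2 (n=1), ring C is aromatic (oxazole).
Ring D has only sp² ring atoms; a planar conformation would have a fully conjugated π system of 4 electrons. But 4 = 4(1), which is 4n not 4n+2, so ring D is not aromatic (cyclopentadienyl cation).
Aromatic: C. Total: 1.

1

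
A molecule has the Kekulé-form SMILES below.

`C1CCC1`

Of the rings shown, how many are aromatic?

0

The SMILES encodes a four-membered saturated carbon ring.
The 4-membered ring has only sp³ atoms, so it is not fully conjugated — not aromatic (cyclobutane).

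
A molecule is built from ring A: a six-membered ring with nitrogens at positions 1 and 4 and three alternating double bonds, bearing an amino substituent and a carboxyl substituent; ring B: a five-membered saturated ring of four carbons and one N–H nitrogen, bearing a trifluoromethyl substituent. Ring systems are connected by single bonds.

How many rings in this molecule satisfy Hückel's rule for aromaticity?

Ring A is planar and fully conjugated; 3 ring double bonds give 6 π electrons. Since 6 = 4n+2 (n=1), ring A is aromatic (pyrazine).
Ring B has only sp³ atoms, so it is not fully conjugated — not aromatic (pyrrolidine).
Aromatic: A. Total: 1.

1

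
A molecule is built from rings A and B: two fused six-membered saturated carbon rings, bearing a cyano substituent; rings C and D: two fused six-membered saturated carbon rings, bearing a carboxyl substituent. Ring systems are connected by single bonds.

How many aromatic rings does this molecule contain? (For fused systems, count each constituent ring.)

Ring A has only sp³ atoms, so it is not fully conjugated — not aromatic (cyclohexane ring).
Ring B has only sp³ atoms, so it is not fully conjugated — not aromatic (cyclohexane ring).
Ring C has only sp³ atoms, so it is not fully conjugated — not aromatic (cyclohexane ring).
Ring D has only sp³ atoms, so it is not fully conjugated — not aromatic (cyclohexane ring).
No ring is aromatic. Total: 0.

0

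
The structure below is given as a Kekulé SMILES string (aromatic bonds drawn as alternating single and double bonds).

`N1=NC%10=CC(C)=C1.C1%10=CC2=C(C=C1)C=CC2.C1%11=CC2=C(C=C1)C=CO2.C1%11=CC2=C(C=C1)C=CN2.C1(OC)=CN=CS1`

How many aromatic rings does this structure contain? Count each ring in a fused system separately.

7

The SMILES encodes a six-membered ring with two adjacent nitrogens and three alternating double bonds; a six-membered carbon ring with three alternating C=C double bonds, fused to a five-membered carbon ring containing one C=C double bond and one sp³ carbon; a six-membered carbon ring with three alternating C=C double bonds, fused to a five-membered ring containing one oxygen and two C=C double bonds; a six-membered carbon ring with three alternating C=C double bonds, fused to a five-membered ring containing one N–H nitrogen and two C=C double bonds; a five-membered ring with a sulfur at position 1 and a nitrogen at position 3 (in a C=N bond), with two double bonds.
The 6-membered ring with two nitrogens (1,2) is fully conjugated (every ring atom contributes a p orbital); 3 ring double bonds give 6 π electrons. 6 = 4(1)+2, so it is aromatic (pyridazine).
The 6-membered ring is planar and fully conjugated; 3 ring double bonds give 6 π electrons. Since 6 = 4n+2 (n=1), it is aromatic (benzene ring).
The 5-membered ring has one sp³ carbon, so it is not fully conjugated — not aromatic (cyclopentene ring).
The fused 6/5-membered bicyclic (with one oxygen) is a single π system with 9 sp² atoms and 10 π electrons from ring double bonds plus a heteroatom lone pair. 10 = 4(2)+2, so the system is aromatic and both rings count as aromatic (benzofuran).
The fused 6/5-membered bicyclic (with one N–H) is a single π system with 9 sp² atoms and 10 π electrons from ring double bonds plus a heteroatom lone pair. 10 = 4(2)+2, so the system is aromatic and both rings count as aromatic (indole).
The 5-membered ring with one sulfur and one =N– has a continuous p-orbital overlap around the ring; 2 ring double bonds (4 π electrons) plus a heteroatom lone pair (2) give 6 π electrons. That satisfies 4n+2 with n=1, so it is aromatic (thiazole).
7 of the 8 rings are aromatic. Total: 7.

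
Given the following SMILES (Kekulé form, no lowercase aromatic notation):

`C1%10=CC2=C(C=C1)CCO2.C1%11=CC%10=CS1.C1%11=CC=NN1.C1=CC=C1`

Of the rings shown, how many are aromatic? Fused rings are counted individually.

3

The SMILES encodes a six-membered carbon ring with three alternating C=C double bonds, fused to a five-membered ring containing one oxygen and two sp³ carbons; a five-membered ring of four carbons and one sulfur, with two C=C double bonds; a five-membered ring with two adjacent nitrogens (one bearing H, one in a double bond) and two double bonds; a four-membered carbon ring with two alternating C=C double bonds.
The 6-membered ring is fully conjugated (every ring atom contributes a p orbital); 3 ring double bonds give 6 π electrons. Since 6 = 4n+2 (n=1), it is aromatic (benzene ring).
The 5-membered ring with one oxygen has two sp³ carbons, so it is not fully conjugated — not aromatic (oxolane ring).
The 5-membered ring with one sulfur is planar and fully conjugated; 2 ring double bonds (4 π electrons) plus a heteroatom lone pair (2) give 6 π electrons. 6 = 4(1)+2, so it is aromatic (thiophene).
The 5-membered ring with two adjacent nitrogens (one N–H, one =N–) has a continuous p-orbital overlap around the ring; 2 ring double bonds (4 π electrons) plus a heteroatom lone pair (2) give 6 π electrons. Since 6 = 4n+2 (n=1), it is aromatic (pyrazole).
The 4-membered ring has only sp² ring atoms; a planar conformation would have a fully conjugated π system of 4 electrons. But 4 = 4(1), which is 4n not 4n+2, so it is not aromatic (cyclobutadiene) — cyclobutadiene is antiaromatic and distorts to a rectangle.
3 of the 5 rings are aromatic. Total: 3.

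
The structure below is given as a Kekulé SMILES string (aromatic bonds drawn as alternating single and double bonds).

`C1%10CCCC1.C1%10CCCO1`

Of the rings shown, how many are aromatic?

The SMILES encodes a five-membered saturated carbon ring; a five-membered saturated ring of four carbons and one oxygen.
The 5-membered ring has only sp³ atoms, so it is not fully conjugated — not aromatic (cyclopentane).
The 5-membered ring with one oxygen has only sp³ atoms, so it is not fully conjugated — not aromatic (tetrahydrofuran).
None of the rings are aromatic. Total: 0.

0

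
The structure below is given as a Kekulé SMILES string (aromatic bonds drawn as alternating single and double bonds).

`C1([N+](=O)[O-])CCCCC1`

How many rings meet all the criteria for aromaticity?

0

The SMILES encodes a six-membered saturated carbon ring.
The 6-membered ring has only sp³ atoms, so it is not fully conjugated — not aromatic (cyclohexane).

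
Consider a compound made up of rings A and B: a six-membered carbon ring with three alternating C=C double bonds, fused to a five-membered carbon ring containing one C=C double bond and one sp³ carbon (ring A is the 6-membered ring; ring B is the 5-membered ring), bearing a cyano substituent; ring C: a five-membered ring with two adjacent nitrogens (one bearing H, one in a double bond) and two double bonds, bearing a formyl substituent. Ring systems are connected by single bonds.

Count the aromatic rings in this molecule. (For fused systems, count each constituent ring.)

Ring A is planar and fully conjugated; 3 ring double bonds give 6 π electrons. 6 = 4(1)+2, so ring A is aromatic (benzene ring).
Ring B has one sp³ carbon, so it is not fully conjugated — not aromatic (cyclopentene ring).
Ring C has a continuous p-orbital overlap around the ring; 2 ring double bonds (4 π electrons) plus a heteroatom lone pair (2) give 6 π electrons. Since 6 = 4n+2 (n=1), ring C is aromatic (pyrazole).
Aromatic: A, C. Total: 2.

2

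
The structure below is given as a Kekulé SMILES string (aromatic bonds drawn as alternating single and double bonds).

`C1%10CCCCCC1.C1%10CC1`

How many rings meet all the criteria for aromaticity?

The SMILES encodes a seven-membered saturated carbon ring; a three-membered saturated carbon ring.
The 7-membered ring has only sp³ atoms, so it is not fully conjugated — not aromatic (cycloheptane).
The 3-membered ring has only sp³ atoms, so it is not fully conjugated — not aromatic (cyclopropane).
None of the rings are aromatic. Total: 0.

0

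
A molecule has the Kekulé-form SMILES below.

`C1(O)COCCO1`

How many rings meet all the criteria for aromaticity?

The SMILES encodes a six-membered saturated ring with oxygens at positions 1 and 4.
The 6-membered ring with two oxygens (1,4) has only sp³ atoms, so it is not fully conjugated — not aromatic (1,4-dioxane).

0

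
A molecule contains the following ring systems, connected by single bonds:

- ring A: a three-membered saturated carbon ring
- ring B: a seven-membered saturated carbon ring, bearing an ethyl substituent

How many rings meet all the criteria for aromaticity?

Ring A has only sp³ atoms, so it is not fully conjugated — not aromatic (cyclopropane).
Ring B has only sp³ atoms, so it is not fully conjugated — not aromatic (cycloheptane).
No ring is aromatic. Total: 0.

0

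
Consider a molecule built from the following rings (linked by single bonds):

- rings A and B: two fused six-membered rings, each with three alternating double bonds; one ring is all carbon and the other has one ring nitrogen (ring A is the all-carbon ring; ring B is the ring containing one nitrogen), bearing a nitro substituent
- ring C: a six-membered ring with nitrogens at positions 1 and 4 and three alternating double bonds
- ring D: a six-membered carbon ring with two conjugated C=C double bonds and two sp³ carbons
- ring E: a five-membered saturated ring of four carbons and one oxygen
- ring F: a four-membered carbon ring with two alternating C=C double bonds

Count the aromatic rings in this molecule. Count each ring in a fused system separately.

3

Rings A and B form a fused bicyclic system (with one nitrogen) with 10 sp² atoms and 10 π electrons from ring double bonds. 10 = 4(2)+2, so the system is aromatic and both rings count as aromatic (quinoline).
Ring C is planar and fully conjugated; 3 ring double bonds give 6 π electrons. Since 6 = 4n+2 (n=1), ring C is aromatic (pyrazine).
Ring D has two sp³ carbons, so it is not fully conjugated — not aromatic (1,3-cyclohexadiene).
Ring E has only sp³ atoms, so it is not fully conjugated — not aromatic (tetrahydrofuran).
Ring F has only sp² ring atoms; a planar conformation would have a fully conjugated π system of 4 electrons. But 4 = 4(1), which is 4n not 4n+2, so ring F is not aromatic (cyclobutadiene) — cyclobutadiene is antiaromatic and distorts to a rectangle.
Aromatic: A, B, C. Total: 3.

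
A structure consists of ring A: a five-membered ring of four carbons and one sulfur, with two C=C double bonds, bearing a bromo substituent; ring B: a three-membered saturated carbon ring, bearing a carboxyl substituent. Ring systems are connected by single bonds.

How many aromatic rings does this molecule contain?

Ring A is fully conjugated (every ring atom contributes a p orbital); 2 ring double bonds (4 π electrons) plus a heteroatom lone pair (2) give 6 π electrons. Since 6 = 4n+2 (n=1), ring A is aromatic (thiophene).
Ring B has only sp³ atoms, so it is not fully conjugated — not aromatic (cyclopropane).
Aromatic: A. Total: 1.

1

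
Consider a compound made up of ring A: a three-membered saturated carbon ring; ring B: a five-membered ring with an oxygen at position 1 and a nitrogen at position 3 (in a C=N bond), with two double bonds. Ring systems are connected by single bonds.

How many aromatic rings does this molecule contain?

1

Ring A has only sp³ atoms, so it is not fully conjugated — not aromatic (cyclopropane).
Ring B has a continuous p-orbital overlap around the ring; 2 ring double bonds (4 π electrons) plus a heteroatom lone pair (2) give 6 π electrons. Since 6 = 4n+2 (n=1), ring B is aromatic (oxazole).
Aromatic: B. Total: 1.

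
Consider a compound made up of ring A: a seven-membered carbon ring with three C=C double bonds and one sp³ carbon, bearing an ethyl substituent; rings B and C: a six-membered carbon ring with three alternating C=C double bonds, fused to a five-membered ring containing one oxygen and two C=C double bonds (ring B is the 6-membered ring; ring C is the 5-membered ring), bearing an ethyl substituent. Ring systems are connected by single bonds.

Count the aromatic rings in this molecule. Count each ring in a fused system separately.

Ring A has one sp³ carbon, so it is not fully conjugated — not aromatic (cycloheptatriene).
Rings B and C form a fused bicyclic system (with one oxygen) with 9 sp² atoms and 10 π electrons from ring double bonds plus a heteroatom lone pair. 10 = 4(2)+2, so the system is aromatic and both rings count as aromatic (benzofuran).
Aromatic: B, C. Total: 2.

2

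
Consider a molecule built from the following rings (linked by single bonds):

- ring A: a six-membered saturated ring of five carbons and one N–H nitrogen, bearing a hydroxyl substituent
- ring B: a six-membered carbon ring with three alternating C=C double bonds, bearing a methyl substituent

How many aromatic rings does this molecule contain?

1

Ring A has only sp³ atoms, so it is not fully conjugated — not aromatic (piperidine).
Ring B has a continuous p-orbital overlap around the ring; 3 ring double bonds give 6 π electrons. Since 6 = 4n+2 (n=1), ring B is aromatic (benzene).
Aromatic: B. Total: 1.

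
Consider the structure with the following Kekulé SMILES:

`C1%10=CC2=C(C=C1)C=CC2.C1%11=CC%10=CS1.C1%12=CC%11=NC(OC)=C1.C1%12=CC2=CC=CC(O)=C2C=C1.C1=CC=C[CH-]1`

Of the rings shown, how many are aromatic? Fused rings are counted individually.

The SMILES encodes a six-membered carbon ring with three alternating C=C double bonds, fused to a five-membered carbon ring containing one C=C double bond and one sp³ carbon; a five-membered ring of four carbons and one sulfur, with two C=C double bonds; a six-membered ring of five carbons and one nitrogen with three alternating double bonds; two fused six-membered carbon rings, each with three alternating C=C double bonds; a five-membered all-carbon ring bearing a negative charge on one carbon, with two C=C double bonds.
The 6-membered ring is fully conjugated (every ring atom contributes a p orbital); 3 ring double bonds give 6 π electrons. Since 6 = 4n+2 (n=1), it is aromatic (benzene ring).
The 5-membered ring has one sp³ carbon, so it is not fully conjugated — not aromatic (cyclopentene ring).
The 5-membered ring with one sulfur has a continuous p-orbital overlap around the ring; 2 ring double bonds (4 π electrons) plus a heteroatom lone pair (2) give 6 π electrons. Since 6 = 4n+2 (n=1), it is aromatic (thiophene).
The 6-membered ring with one nitrogen has a continuous p-orbital overlap around the ring; 3 ring double bonds give 6 π electrons. 6 = 4(1)+2, so it is aromatic (pyridine).
The fused 6/6-membered bicyclic is a single π system with 10 sp² atoms and 10 π electrons from ring double bonds. 10 = 4(2)+2, so the system is aromatic and both rings count as aromatic (naphthalene).
The second 5-membered ring is planar and fully conjugated; 2 ring double bonds (4 π electrons) plus the carbanion lone pair (2) give 6 π electrons. Since 6 = 4n+2 (n=1), it is aromatic (cyclopentadienyl anion).
6 of the 7 rings are aromatic. Total: 6.

6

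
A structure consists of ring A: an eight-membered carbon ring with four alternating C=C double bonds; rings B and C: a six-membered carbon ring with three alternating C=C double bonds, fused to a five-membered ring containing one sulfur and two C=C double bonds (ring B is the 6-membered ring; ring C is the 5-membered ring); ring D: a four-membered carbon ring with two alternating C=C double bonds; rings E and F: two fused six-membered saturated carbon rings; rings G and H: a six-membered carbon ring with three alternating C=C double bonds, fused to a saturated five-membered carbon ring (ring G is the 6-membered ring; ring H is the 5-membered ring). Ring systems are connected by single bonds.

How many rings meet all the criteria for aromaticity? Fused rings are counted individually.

Ring A has only sp² ring atoms; a planar conformation would have a fully conjugated π system of 8 electrons. But 8 = 4(2), which is 4n not 4n+2, so ring A is not aromatic (cyclooctatetraene) — cyclooctatetraene distorts into a non-planar tub to avoid antiaromaticity.
Rings B and C form a fused bicyclic system (with one sulfur) with 9 sp² atoms and 10 π electrons from ring double bonds plus a heteroatom lone pair. 10 = 4(2)+2, so the system is aromatic and both rings count as aromatic (benzothiophene).
Ring D has only sp² ring atoms; a planar conformation would have a fully conjugated π system of 4 electrons. But 4 = 4(1), which is 4n not 4n+2, so ring D is not aromatic (cyclobutadiene) — cyclobutadiene is antiaromatic and distorts to a rectangle.
Ring E has only sp³ atoms, so it is not fully conjugated — not aromatic (cyclohexane ring).
Ring F has only sp³ atoms, so it is not fully conjugated — not aromatic (cyclohexane ring).
Ring G is planar and fully conjugated; 3 ring double bonds give 6 π electrons. 6 = 4(1)+2, so ring G is aromatic (benzene ring).
Ring H has three sp³ carbons, so it is not fully conjugated — not aromatic (cyclopentane ring).
Aromatic: B, C, G. Total: 3.

3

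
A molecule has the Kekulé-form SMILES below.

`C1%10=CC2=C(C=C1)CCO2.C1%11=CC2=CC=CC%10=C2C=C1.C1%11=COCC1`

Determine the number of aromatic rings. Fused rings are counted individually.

3

The SMILES encodes a six-membered carbon ring with three alternating C=C double bonds, fused to a five-membered ring containing one oxygen and two sp³ carbons; two fused six-membered carbon rings, each with three alternating C=C double bonds; a five-membered ring of four carbons and one oxygen, with one C=C double bond and two sp³ carbons.
The 6-membered ring is planar and fully conjugated; 3 ring double bonds give 6 π electrons. Since 6 = 4n+2 (n=1), it is aromatic (benzene ring).
The 5-membered ring with one oxygen has two sp³ carbons, so it is not fully conjugated — not aromatic (oxolane ring).
The fused 6/6-membered bicyclic is a single π system with 10 sp² atoms and 10 π electrons from ring double bonds. 10 = 4(2)+2, so the system is aromatic and both rings count as aromatic (naphthalene).
The second 5-membered ring with one oxygen has two sp³ carbons, so it is not fully conjugated — not aromatic (2,3-dihydrofuran).
3 of the 5 rings are aromatic. Total: 3.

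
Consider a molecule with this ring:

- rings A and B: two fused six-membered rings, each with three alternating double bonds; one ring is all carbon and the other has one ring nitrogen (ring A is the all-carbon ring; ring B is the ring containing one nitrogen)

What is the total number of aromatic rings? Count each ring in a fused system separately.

Rings A and B form a fused bicyclic system (with one nitrogen) with 10 sp² atoms and 10 π electrons from ring double bonds. 10 = 4(2)+2, so the system is aromatic and both rings count as aromatic (quinoline).
Aromatic: A, B. Total: 2.

2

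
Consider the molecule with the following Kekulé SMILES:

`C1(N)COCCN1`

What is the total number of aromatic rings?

0

The SMILES encodes a six-membered saturated ring with an oxygen and an N–H nitrogen at positions 1 and 4.
The 6-membered ring with one oxygen and one N–H (1,4) has only sp³ atoms, so it is not fully conjugated — not aromatic (morpholine).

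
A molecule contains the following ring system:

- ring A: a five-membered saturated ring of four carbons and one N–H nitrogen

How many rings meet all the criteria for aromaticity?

Ring A has only sp³ atoms, so it is not fully conjugated — not aromatic (pyrrolidine).

0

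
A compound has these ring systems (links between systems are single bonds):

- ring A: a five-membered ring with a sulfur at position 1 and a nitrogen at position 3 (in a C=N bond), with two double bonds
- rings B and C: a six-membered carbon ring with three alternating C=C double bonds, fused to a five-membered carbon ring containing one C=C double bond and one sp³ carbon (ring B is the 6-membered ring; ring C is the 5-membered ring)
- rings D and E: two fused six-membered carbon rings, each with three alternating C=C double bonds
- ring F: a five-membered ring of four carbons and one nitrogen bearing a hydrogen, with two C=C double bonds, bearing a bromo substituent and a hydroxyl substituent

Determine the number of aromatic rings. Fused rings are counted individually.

5

Ring A is planar and fully conjugated; 2 ring double bonds (4 π electrons) plus a heteroatom lone pair (2) give 6 π electrons. That satisfies 4n+2 with n=1, so ring A is aromatic (thiazole).
Ring B is planar and fully conjugated; 3 ring double bonds give 6 π electrons. 6 = 4(1)+2, so ring B is aromatic (benzene ring).
Ring C has one sp³ carbon, so it is not fully conjugated — not aromatic (cyclopentene ring).
Rings D and E form a fused bicyclic system with 10 sp² atoms and 10 π electrons from ring double bonds. 10 = 4(2)+2, so the system is aromatic and both rings count as aromatic (naphthalene).
Ring F has a continuous p-orbital overlap around the ring; 2 ring double bonds (4 π electrons) plus a heteroatom lone pair (2) give 6 π electrons. Since 6 = 4n+2 (n=1), ring F is aromatic (pyrrole).
Aromatic: A, B, D, E, F. Total: 5.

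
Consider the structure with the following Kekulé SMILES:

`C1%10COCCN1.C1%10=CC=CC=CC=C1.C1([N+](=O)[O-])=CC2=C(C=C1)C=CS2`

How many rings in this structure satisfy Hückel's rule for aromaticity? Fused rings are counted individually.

The SMILES encodes a six-membered saturated ring with an oxygen and an N–H nitrogen at positions 1 and 4; an eight-membered carbon ring with four alternating C=C double bonds; a six-membered carbon ring with three alternating C=C double bonds, fused to a five-membered ring containing one sulfur and two C=C double bonds.
The 6-membered ring with one oxygen and one N–H (1,4) has only sp³ atoms, so it is not fully conjugated — not aromatic (morpholine).
The 8-membered ring has only sp² ring atoms; a planar conformation would have a fully conjugated π system of 8 electrons. But 8 = 4(2), which is 4n not 4n+2, so it is not aromatic (cyclooctatetraene) — cyclooctatetraene distorts into a non-planar tub to avoid antiaromaticity.
The fused 6/5-membered bicyclic (with one sulfur) is a single π system with 9 sp² atoms and 10 π electrons from ring double bonds plus a heteroatom lone pair. 10 = 4(2)+2, so the system is aromatic and both rings count as aromatic (benzothiophene).
2 of the 4 rings are aromatic. Total: 2.

2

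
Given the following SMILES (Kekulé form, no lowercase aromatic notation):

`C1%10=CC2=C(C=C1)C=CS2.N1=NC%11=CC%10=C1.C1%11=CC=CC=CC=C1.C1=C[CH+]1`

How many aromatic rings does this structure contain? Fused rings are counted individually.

4

The SMILES encodes a six-membered carbon ring with three alternating C=C double bonds, fused to a five-membered ring containing one sulfur and two C=C double bonds; a six-membered ring with two adjacent nitrogens and three alternating double bonds; an eight-membered carbon ring with four alternating C=C double bonds; a three-membered all-carbon ring bearing a positive charge on one carbon, with one C=C double bond.
The fused 6/5-membered bicyclic (with one sulfur) is a single π system with 9 sp² atoms and 10 π electrons from ring double bonds plus a heteroatom lone pair. 10 = 4(2)+2, so the system is aromatic and both rings count as aromatic (benzothiophene).
The 6-membered ring with two nitrogens (1,2) is planar and fully conjugated; 3 ring double bonds give 6 π electrons. Since 6 = 4n+2 (n=1), it is aromatic (pyridazine).
The 8-membered ring has only sp² ring atoms; a planar conformation would have a fully conjugated π system of 8 electrons. But 8 = 4(2), which is 4n not 4n+2, so it is not aromatic (cyclooctatetraene) — cyclooctatetraene distorts into a non-planar tub to avoid antiaromaticity.
The 3-membered ring is fully conjugated (every ring atom contributes a p orbital); 1 ring double bond (2 π electrons) plus the carbocation's empty p orbital (0, but keeps the ring conjugated) give 2 π electrons. Since 2 = 4n+2 (n=0), it is aromatic (cyclopropenyl cation).
4 of the 5 rings are aromatic. Total: 4.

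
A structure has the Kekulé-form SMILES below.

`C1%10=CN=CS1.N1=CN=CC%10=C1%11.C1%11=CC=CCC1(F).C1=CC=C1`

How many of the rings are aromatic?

2

The SMILES encodes a five-membered ring with a sulfur at position 1 and a nitrogen at position 3 (in a C=N bond), with two double bonds; a six-membered ring with nitrogens at positions 1 and 3 and three alternating double bonds; a six-membered carbon ring with two conjugated C=C double bonds and two sp³ carbons; a four-membered carbon ring with two alternating C=C double bonds.
The 5-membered ring with one sulfur and one =N– is planar and fully conjugated; 2 ring double bonds (4 π electrons) plus a heteroatom lone pair (2) give 6 π electrons. 6 = 4(1)+2, so it is aromatic (thiazole).
The 6-membered ring with two nitrogens (1,3) is fully conjugated (every ring atom contributes a p orbital); 3 ring double bonds give 6 π electrons. That satisfies 4n+2 with n=1, so it is aromatic (pyrimidine).
The 6-membered ring has two sp³ carbons, so it is not fully conjugated — not aromatic (1,3-cyclohexadiene).
The 4-membered ring has only sp² ring atoms; a planar conformation would have a fully conjugated π system of 4 electrons. But 4 = 4(1), which is 4n not 4n+2, so it is not aromatic (cyclobutadiene) — cyclobutadiene is antiaromatic and distorts to a rectangle.
2 of the 4 rings are aromatic. Total: 2.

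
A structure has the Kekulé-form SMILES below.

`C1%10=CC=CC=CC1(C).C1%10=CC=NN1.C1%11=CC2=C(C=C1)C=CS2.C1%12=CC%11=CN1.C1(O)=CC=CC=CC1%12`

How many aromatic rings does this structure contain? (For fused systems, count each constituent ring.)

The SMILES encodes a seven-membered carbon ring with three C=C double bonds and one sp³ carbon; a five-membered ring with two adjacent nitrogens (one bearing H, one in a double bond) and two double bonds; a six-membered carbon ring with three alternating C=C double bonds, fused to a five-membered ring containing one sulfur and two C=C double bonds; a five-membered ring of four carbons and one nitrogen bearing a hydrogen, with two C=C double bonds; a seven-membered carbon ring with three C=C double bonds and one sp³ carbon.
The 7-membered ring has one sp³ carbon, so it is not fully conjugated — not aromatic (cycloheptatriene).
The 5-membered ring with two adjacent nitrogens (one N–H, one =N–) is fully conjugated (every ring atom contributes a p orbital); 2 ring double bonds (4 π electrons) plus a heteroatom lone pair (2) give 6 π electrons. Since 6 = 4n+2 (n=1), it is aromatic (pyrazole).
The fused 6/5-membered bicyclic (with one sulfur) is a single π system with 9 sp² atoms and 10 π electrons from ring double bonds plus a heteroatom lone pair. 10 = 4(2)+2, so the system is aromatic and both rings count as aromatic (benzothiophene).
The 5-membered ring with one N–H is planar and fully conjugated; 2 ring double bonds (4 π electrons) plus a heteroatom lone pair (2) give 6 π electrons. That satisfies 4n+2 with n=1, so it is aromatic (pyrrole).
The second 7-membered ring has one sp³ carbon, so it is not fully conjugated — not aromatic (cycloheptatriene).
4 of the 6 rings are aromatic. Total: 4.

4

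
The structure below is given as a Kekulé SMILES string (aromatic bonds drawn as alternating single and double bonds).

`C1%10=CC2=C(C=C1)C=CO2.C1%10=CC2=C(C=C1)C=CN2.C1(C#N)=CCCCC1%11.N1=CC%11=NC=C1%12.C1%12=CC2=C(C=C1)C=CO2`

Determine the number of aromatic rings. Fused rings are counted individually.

The SMILES encodes a six-membered carbon ring with three alternating C=C double bonds, fused to a five-membered ring containing one oxygen and two C=C double bonds; a six-membered carbon ring with three alternating C=C double bonds, fused to a five-membered ring containing one N–H nitrogen and two C=C double bonds; a six-membered carbon ring with one C=C double bond; a six-membered ring with nitrogens at positions 1 and 4 and three alternating double bonds; a six-membered carbon ring with three alternating C=C double bonds, fused to a five-membered ring containing one oxygen and two C=C double bonds.
The fused 6/5-membered bicyclic (with one oxygen) is a single π system with 9 sp² atoms and 10 π electrons from ring double bonds plus a heteroatom lone pair. 10 = 4(2)+2, so the system is aromatic and both rings count as aromatic (benzofuran).
The fused 6/5-membered bicyclic (with one N–H) is a single π system with 9 sp² atoms and 10 π electrons from ring double bonds plus a heteroatom lone pair. 10 = 4(2)+2, so the system is aromatic and both rings count as aromatic (indole).
The 6-membered ring has four sp³ carbons, so it is not fully conjugated — not aromatic (cyclohexene).
The 6-membered ring with two nitrogens (1,4) is fully conjugated (every ring atom contributes a p orbital); 3 ring double bonds give 6 π electrons. Since 6 = 4n+2 (n=1), it is aromatic (pyrazine).
The fused 6/5-membered bicyclic (with one oxygen) is a single π system with 9 sp² atoms and 10 π electrons from ring double bonds plus a heteroatom lone pair. 10 = 4(2)+2, so the system is aromatic and both rings count as aromatic (benzofuran).
7 of the 8 rings are aromatic. Total: 7.

7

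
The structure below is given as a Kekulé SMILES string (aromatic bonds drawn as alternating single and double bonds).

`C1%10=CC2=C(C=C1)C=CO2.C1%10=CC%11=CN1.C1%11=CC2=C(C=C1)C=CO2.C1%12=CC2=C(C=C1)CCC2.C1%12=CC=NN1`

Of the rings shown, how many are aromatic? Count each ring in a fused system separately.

The SMILES encodes a six-membered carbon ring with three alternating C=C double bonds, fused to a five-membered ring containing one oxygen and two C=C double bonds; a five-membered ring of four carbons and one nitrogen bearing a hydrogen, with two C=C double bonds; a six-membered carbon ring with three alternating C=C double bonds, fused to a five-membered ring containing one oxygen and two C=C double bonds; a six-membered carbon ring with three alternating C=C double bonds, fused to a saturated five-membered carbon ring; a five-membered ring with two adjacent nitrogens (one bearing H, one in a double bond) and two double bonds.
The fused 6/5-membered bicyclic (with one oxygen) is a single π system with 9 sp² atoms and 10 π electrons from ring double bonds plus a heteroatom lone pair. 10 = 4(2)+2, so the system is aromatic and both rings count as aromatic (benzofuran).
The 5-membered ring with one N–H has a continuous p-orbital overlap around the ring; 2 ring double bonds (4 π electrons) plus a heteroatom lone pair (2) give 6 π electrons. 6 = 4(1)+2, so it is aromatic (pyrrole).
The fused 6/5-membered bicyclic (with one oxygen) is a single π system with 9 sp² atoms and 10 π electrons from ring double bonds plus a heteroatom lone pair. 10 = 4(2)+2, so the system is aromatic and both rings count as aromatic (benzofuran).
The 6-membered ring is fully conjugated (every ring atom contributes a p orbital); 3 ring double bonds give 6 π electrons. That satisfies 4n+2 with n=1, so it is aromatic (benzene ring).
The 5-membered ring has three sp³ carbons, so it is not fully conjugated — not aromatic (cyclopentane ring).
The 5-membered ring with two adjacent nitrogens (one N–H, one =N–) is fully conjugated (every ring atom contributes a p orbital); 2 ring double bonds (4 π electrons) plus a heteroatom lone pair (2) give 6 π electrons. That satisfies 4n+2 with n=1, so it is aromatic (pyrazole).
7 of the 8 rings are aromatic. Total: 7.

7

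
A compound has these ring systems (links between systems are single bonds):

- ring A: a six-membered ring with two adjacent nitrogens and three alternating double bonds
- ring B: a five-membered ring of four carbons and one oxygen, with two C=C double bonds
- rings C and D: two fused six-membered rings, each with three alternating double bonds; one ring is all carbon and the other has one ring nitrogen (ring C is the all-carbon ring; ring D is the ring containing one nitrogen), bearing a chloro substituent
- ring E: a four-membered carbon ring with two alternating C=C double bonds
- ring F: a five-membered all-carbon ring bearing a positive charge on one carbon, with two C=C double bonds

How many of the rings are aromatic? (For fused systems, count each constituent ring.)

4

Ring A is planar and fully conjugated; 3 ring double bonds give 6 π electrons. 6 = 4(1)+2, so ring A is aromatic (pyridazine).
Ring B has a continuous p-orbital overlap around the ring; 2 ring double bonds (4 π electrons) plus a heteroatom lone pair (2) give 6 π electrons. 6 = 4(1)+2, so ring B is aromatic (furan).
Rings C and D form a fused bicyclic system (with one nitrogen) with 10 sp² atoms and 10 π electrons from ring double bonds. 10 = 4(2)+2, so the system is aromatic and both rings count as aromatic (quinoline).
Ring E has only sp² ring atoms; a planar conformation would have a fully conjugated π system of 4 electrons. But 4 = 4(1), which is 4n not 4n+2, so ring E is not aromatic (cyclobutadiene) — cyclobutadiene is antiaromatic and distorts to a rectangle.
Ring F has only sp² ring atoms; a planar conformation would have a fully conjugated π system of 4 electrons. But 4 = 4(1), which is 4n not 4n+2, so ring F is not aromatic (cyclopentadienyl cation).
Aromatic: A, B, C, D. Total: 4.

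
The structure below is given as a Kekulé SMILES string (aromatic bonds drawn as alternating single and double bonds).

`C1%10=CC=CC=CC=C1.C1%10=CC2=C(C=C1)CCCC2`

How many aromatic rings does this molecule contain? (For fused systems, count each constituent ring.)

The SMILES encodes an eight-membered carbon ring with four alternating C=C double bonds; a six-membered carbon ring with three alternating C=C double bonds, fused to a saturated six-membered carbon ring.
The 8-membered ring has only sp² ring atoms; a planar conformation would have a fully conjugated π system of 8 electrons. But 8 = 4(2), which is 4n not 4n+2, so it is not aromatic (cyclooctatetraene) — cyclooctatetraene distorts into a non-planar tub to avoid antiaromaticity.
The 6-membered ring has a continuous p-orbital overlap around the ring; 3 ring double bonds give 6 π electrons. Since 6 = 4n+2 (n=1), it is aromatic (benzene ring).
The second 6-membered ring has four sp³ carbons, so it is not fully conjugated — not aromatic (cyclohexane ring).
1 of the 3 rings is aromatic. Total: 1.

1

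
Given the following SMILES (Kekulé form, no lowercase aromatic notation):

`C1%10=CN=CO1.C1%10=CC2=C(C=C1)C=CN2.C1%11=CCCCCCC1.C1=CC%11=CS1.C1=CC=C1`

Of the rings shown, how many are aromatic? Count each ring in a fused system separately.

4

The SMILES encodes a five-membered ring with an oxygen at position 1 and a nitrogen at position 3 (in a C=N bond), with two double bonds; a six-membered carbon ring with three alternating C=C double bonds, fused to a five-membered ring containing one N–H nitrogen and two C=C double bonds; an eight-membered carbon ring with one C=C double bond; a five-membered ring of four carbons and one sulfur, with two C=C double bonds; a four-membered carbon ring with two alternating C=C double bonds.
The 5-membered ring with one oxygen and one =N– is planar and fully conjugated; 2 ring double bonds (4 π electrons) plus a heteroatom lone pair (2) give 6 π electrons. Since 6 = 4n+2 (n=1), it is aromatic (oxazole).
The fused 6/5-membered bicyclic (with one N–H) is a single π system with 9 sp² atoms and 10 π electrons from ring double bonds plus a heteroatom lone pair. 10 = 4(2)+2, so the system is aromatic and both rings count as aromatic (indole).
The 8-membered ring has six sp³ carbons, so it is not fully conjugated — not aromatic (cyclooctene).
The 5-membered ring with one sulfur is fully conjugated (every ring atom contributes a p orbital); 2 ring double bonds (4 π electrons) plus a heteroatom lone pair (2) give 6 π electrons. That satisfies 4n+2 with n=1, so it is aromatic (thiophene).
The 4-membered ring has only sp² ring atoms; a planar conformation would have a fully conjugated π system of 4 electrons. But 4 = 4(1), which is 4n not 4n+2, so it is not aromatic (cyclobutadiene) — cyclobutadiene is antiaromatic and distorts to a rectangle.
4 of the 6 rings are aromatic. Total: 4.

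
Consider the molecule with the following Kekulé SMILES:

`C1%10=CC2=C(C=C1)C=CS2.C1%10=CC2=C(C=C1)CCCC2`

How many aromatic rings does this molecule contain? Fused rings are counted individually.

3

The SMILES encodes a six-membered carbon ring with three alternating C=C double bonds, fused to a five-membered ring containing one sulfur and two C=C double bonds; a six-membered carbon ring with three alternating C=C double bonds, fused to a saturated six-membered carbon ring.
The fused 6/5-membered bicyclic (with one sulfur) is a single π system with 9 sp² atoms and 10 π electrons from ring double bonds plus a heteroatom lone pair. 10 = 4(2)+2, so the system is aromatic and both rings count as aromatic (benzothiophene).
The 6-membered ring is planar and fully conjugated; 3 ring double bonds give 6 π electrons. That satisfies 4n+2 with n=1, so it is aromatic (benzene ring).
The second 6-membered ring has four sp³ carbons, so it is not fully conjugated — not aromatic (cyclohexane ring).
3 of the 4 rings are aromatic. Total: 3.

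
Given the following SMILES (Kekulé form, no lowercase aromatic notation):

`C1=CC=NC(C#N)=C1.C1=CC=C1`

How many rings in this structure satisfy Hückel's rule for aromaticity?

The SMILES encodes a six-membered ring of five carbons and one nitrogen with three alternating double bonds; a four-membered carbon ring with two alternating C=C double bonds.
The 6-membered ring with one nitrogen is fully conjugated (every ring atom contributes a p orbital); 3 ring double bonds give 6 π electrons. Since 6 = 4n+2 (n=1), it is aromatic (pyridine).
The 4-membered ring has only sp² ring atoms; a planar conformation would have a fully conjugated π system of 4 electrons. But 4 = 4(1), which is 4n not 4n+2, so it is not aromatic (cyclobutadiene) — cyclobutadiene is antiaromatic and distorts to a rectangle.
1 of the 2 rings is aromatic. Total: 1.

1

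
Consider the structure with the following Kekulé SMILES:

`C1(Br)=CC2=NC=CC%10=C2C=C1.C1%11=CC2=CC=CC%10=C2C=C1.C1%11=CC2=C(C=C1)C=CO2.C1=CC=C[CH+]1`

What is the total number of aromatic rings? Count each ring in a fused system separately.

6

The SMILES encodes two fused six-membered rings, each with three alternating double bonds; one ring is all carbon and the other has one ring nitrogen; two fused six-membered carbon rings, each with three alternating C=C double bonds; a six-membered carbon ring with three alternating C=C double bonds, fused to a five-membered ring containing one oxygen and two C=C double bonds; a five-membered all-carbon ring bearing a positive charge on one carbon, with two C=C double bonds.
The fused 6/6-membered bicyclic (with one nitrogen) is a single π system with 10 sp² atoms and 10 π electrons from ring double bonds. 10 = 4(2)+2, so the system is aromatic and both rings count as aromatic (quinoline).
The fused 6/6-membered bicyclic is a single π system with 10 sp² atoms and 10 π electrons from ring double bonds. 10 = 4(2)+2, so the system is aromatic and both rings count as aromatic (naphthalene).
The fused 6/5-membered bicyclic (with one oxygen) is a single π system with 9 sp² atoms and 10 π electrons from ring double bonds plus a heteroatom lone pair. 10 = 4(2)+2, so the system is aromatic and both rings count as aromatic (benzofuran).
The 5-membered ring has only sp² ring atoms; a planar conformation would have a fully conjugated π system of 4 electrons. But 4 = 4(1), which is 4n not 4n+2, so it is not aromatic (cyclopentadienyl cation).
6 of the 7 rings are aromatic. Total: 6.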